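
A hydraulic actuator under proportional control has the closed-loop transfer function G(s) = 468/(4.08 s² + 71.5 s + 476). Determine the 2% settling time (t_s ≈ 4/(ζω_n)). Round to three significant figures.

Dividing through by 4.08: denominator becomes s² + 17.52 s + 116.7.
So ω_n = √116.7 = 10.8 rad/s and ζ = 17.52/(2·10.8) = 0.811.
t_s ≈ 4/(ζω_n) = 0.457 s.

t_s ≈ 0.457 s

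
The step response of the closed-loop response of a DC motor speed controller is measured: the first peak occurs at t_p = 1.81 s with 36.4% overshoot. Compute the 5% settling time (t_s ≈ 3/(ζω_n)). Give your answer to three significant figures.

The overshoot fixes ζ = −ln(OS)/√(π²+ln²(OS)) = 0.306.
t_p = π/ω_d ⇒ ω_d = 1.74 rad/s; then ω_n = ω_d/√(1−ζ²) = 1.82 rad/s.
t_s ≈ 3/(ζω_n) = 3/(0.306·1.82) = 5.37 s.

t_s ≈ 5.37 s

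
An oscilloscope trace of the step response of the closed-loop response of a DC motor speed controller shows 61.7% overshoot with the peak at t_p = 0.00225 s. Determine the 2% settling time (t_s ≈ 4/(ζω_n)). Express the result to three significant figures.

From the overshoot, ζ = −ln(OS)/√(π²+ln²(OS)) = 0.152.
From t_p = π/ω_d, ω_d = π/0.00225 = 1400 rad/s, so ω_n = ω_d/√(1−ζ²) = 1410 rad/s.
t_s ≈ 4/(ζω_n) = 4/(0.152·1410) = 0.0186 s.

t_s ≈ 0.0186 s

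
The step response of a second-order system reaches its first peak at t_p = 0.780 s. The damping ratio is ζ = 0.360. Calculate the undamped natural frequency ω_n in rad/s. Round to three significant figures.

Peak time t_p = π/ω_d, so ω_d = π/t_p = π/0.780 = 4.03 rad/s.
ω_n = ω_d/√(1−ζ²) = 4.03/√0.870 = 4.32 rad/s.

ω_n ≈ 4.32 rad/s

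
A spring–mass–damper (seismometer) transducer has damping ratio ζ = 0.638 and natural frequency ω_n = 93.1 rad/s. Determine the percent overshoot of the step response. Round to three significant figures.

For an underdamped second-order system, %OS = 100·exp(−πζ/√(1−ζ²)).
πζ/√(1−ζ²) = π·0.638/√(1−0.407) = 2.603, so %OS = 100·e^(−2.603) = 7.41%.

%OS ≈ 7.41%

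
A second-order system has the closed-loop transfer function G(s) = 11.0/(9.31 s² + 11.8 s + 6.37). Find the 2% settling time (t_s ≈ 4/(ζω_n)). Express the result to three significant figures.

Dividing through by 9.31: denominator becomes s² + 1.267 s + 0.6842.
So ω_n = √0.6842 = 0.827 rad/s and ζ = 1.267/(2·0.827) = 0.766.
t_s ≈ 4/(ζω_n) = 6.31 s.

t_s ≈ 6.31 s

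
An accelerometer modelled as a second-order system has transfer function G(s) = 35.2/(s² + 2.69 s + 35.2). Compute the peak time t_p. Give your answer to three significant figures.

t_p ≈ 0.544 s

Matching coefficients with s² + 2ζω_n s + ω_n² gives ω_n² = 35.2 ⇒ ω_n = 5.93 rad/s, and ζ = 2.69/(2ω_n) = 0.227.
ω_d = 5.93·√(1 − 0.227²) = 5.78 rad/s. Then t_p = π/ω_d = 0.544 s.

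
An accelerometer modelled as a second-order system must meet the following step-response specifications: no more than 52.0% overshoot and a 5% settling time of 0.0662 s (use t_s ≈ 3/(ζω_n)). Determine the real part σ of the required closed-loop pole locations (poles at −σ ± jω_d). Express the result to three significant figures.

The settling-time spec alone fixes σ = ζω_n = 3/t_s = 3/0.0662 = 45.3.
(Overshoot then fixes ζ = 0.204 and hence ω_d = σ·√(1−ζ²)/ζ = 218 rad/s.)

σ ≈ 45.3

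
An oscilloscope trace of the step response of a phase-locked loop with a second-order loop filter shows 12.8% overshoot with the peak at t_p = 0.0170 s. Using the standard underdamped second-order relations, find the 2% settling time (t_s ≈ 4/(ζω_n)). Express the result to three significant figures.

ζ from %OS: ζ = |ln 0.128|/√(π²+ln²0.128) = 0.548.
t_p = π/ω_d ⇒ ω_d = 185 rad/s; then ω_n = ω_d/√(1−ζ²) = 221 rad/s.
t_s ≈ 4/(ζω_n) = 4/(0.548·221) = 0.0331 s.

t_s ≈ 0.0331 s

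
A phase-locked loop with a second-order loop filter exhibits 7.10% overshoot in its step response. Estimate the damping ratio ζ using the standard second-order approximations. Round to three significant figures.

ζ ≈ 0.644

From %OS = 100·exp(−πζ/√(1−ζ²)), invert to get ζ = −ln(OS)/√(π² + ln²(OS)) with OS = 0.0710.
−ln 0.0710 = 2.645, so ζ = 2.645/√(π² + 6.996) = 0.644.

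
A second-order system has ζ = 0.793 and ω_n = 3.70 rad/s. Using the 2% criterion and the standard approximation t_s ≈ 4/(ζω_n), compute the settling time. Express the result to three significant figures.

t_s ≈ 4/(ζω_n) = 4/(0.793 × 3.70) = 1.36 s.

t_s ≈ 1.36 s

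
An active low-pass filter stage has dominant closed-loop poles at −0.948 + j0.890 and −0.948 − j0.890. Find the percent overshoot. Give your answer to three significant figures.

The poles are at −σ ± jω_d with σ = 0.948 and ω_d = 0.890, so ω_n = √(σ²+ω_d²) = 1.30 rad/s and ζ = σ/ω_n = 0.729.
%OS = 100·exp(−πζ/√(1−ζ²)) = 3.52%.

%OS ≈ 3.52%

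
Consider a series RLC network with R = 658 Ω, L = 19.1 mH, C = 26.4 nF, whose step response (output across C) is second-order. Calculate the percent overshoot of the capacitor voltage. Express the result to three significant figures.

For a series RLC circuit (capacitor voltage as output), ω_n = 1/√(LC) = 1/√(19.1 mH · 26.4 nF) = 44500 rad/s.
ζ = (R/2)·√(C/L) = (658/2)·√(26.4 nF/19.1 mH) = 0.387.
%OS = 100 e^{−πζ/√(1−ζ²)} with ζ = 0.387 gives 26.8%.

%OS ≈ 26.8%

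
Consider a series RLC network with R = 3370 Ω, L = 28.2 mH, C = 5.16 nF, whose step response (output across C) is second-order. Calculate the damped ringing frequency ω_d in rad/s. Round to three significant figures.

ω_d ≈ 57500 rad/s

For a series RLC circuit (capacitor voltage as output), ω_n = 1/√(LC) = 1/√(28.2 mH · 5.16 nF) = 82900 rad/s.
ζ = (R/2)·√(C/L) = (3370/2)·√(5.16 nF/28.2 mH) = 0.721.
ω_d = 82900·√(1 − 0.721²) = 57500 rad/s.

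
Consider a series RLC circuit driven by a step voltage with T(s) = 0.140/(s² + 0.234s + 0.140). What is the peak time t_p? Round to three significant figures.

t_p ≈ 8.84 s

Matching coefficients with s² + 2ζω_n s + ω_n² gives ω_n² = 0.140 ⇒ ω_n = 0.374 rad/s, and ζ = 0.234/(2ω_n) = 0.313.
ω_d = 0.374·√(1 − 0.313²) = 0.355 rad/s. Then t_p = π/ω_d = 8.84 s.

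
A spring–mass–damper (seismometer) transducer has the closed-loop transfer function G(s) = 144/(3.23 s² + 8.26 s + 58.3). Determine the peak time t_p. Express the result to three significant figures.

Dividing through by 3.23: denominator becomes s² + 2.557 s + 18.05.
So ω_n = √18.05 = 4.25 rad/s and ζ = 2.557/(2·4.25) = 0.301.
ω_d = ω_n√(1−ζ²) = 4.05 rad/s. t_p = π/ω_d = 0.775 s.

t_p ≈ 0.775 s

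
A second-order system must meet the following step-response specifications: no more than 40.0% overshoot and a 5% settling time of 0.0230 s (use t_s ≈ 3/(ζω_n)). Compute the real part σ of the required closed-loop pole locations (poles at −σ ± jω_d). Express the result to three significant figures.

The settling-time spec alone fixes σ = ζω_n = 3/t_s = 3/0.0230 = 130.
(Overshoot then fixes ζ = 0.280 and hence ω_d = σ·√(1−ζ²)/ζ = 447 rad/s.)

σ ≈ 130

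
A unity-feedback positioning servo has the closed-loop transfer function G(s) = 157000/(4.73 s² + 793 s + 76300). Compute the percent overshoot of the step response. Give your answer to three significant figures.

%OS ≈ 6.33%

Dividing through by 4.73: denominator becomes s² + 167.7 s + 16130.
So ω_n = √16130 = 127 rad/s and ζ = 167.7/(2·127) = 0.660.
%OS = 100 e^{−πζ/√(1−ζ²)} with ζ = 0.660 gives 6.33%.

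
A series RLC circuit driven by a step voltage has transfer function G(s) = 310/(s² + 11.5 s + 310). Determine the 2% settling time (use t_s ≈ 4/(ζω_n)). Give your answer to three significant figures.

t_s ≈ 0.696 s

Matching coefficients with s² + 2ζω_n s + ω_n² gives ω_n² = 310 ⇒ ω_n = 17.6 rad/s, and ζ = 11.5/(2ω_n) = 0.327.
t_s ≈ 4/(ζω_n) = 4/(0.327·17.6) = 0.696 s.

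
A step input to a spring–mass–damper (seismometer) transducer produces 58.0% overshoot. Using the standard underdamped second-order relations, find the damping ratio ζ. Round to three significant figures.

From %OS = 100·exp(−πζ/√(1−ζ²)), invert to get ζ = −ln(OS)/√(π² + ln²(OS)) with OS = 0.580.
−ln 0.580 = 0.5447, so ζ = 0.5447/√(π² + 0.2967) = 0.171.

ζ ≈ 0.171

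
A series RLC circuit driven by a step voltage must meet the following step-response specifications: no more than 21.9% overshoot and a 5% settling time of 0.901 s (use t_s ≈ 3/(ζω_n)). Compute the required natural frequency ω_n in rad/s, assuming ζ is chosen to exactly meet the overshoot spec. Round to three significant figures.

Inverting the overshoot relation: ζ = |ln 0.219|/√(π² + ln²0.219) = 0.435.
Then ω_n = 3/(ζ t_s) = 3/(0.435 × 0.901) = 7.65 rad/s.

ω_n ≈ 7.65 rad/s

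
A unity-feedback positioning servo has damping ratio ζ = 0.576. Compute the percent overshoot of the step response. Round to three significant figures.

For an underdamped second-order system, %OS = 100·exp(−πζ/√(1−ζ²)).
πζ/√(1−ζ²) = π·0.576/√(1−0.332) = 2.214, so %OS = 100·e^(−2.214) = 10.9%.

%OS ≈ 10.9%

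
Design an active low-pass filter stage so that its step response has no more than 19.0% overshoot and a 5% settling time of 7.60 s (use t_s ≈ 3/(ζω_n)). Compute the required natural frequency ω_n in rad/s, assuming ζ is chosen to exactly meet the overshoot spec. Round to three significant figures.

ζ = −ln(OS)/√(π² + (ln OS)²). With OS = 0.190, ln OS = −1.661 and ζ = 1.661/3.554 = 0.467.
Then ω_n = 3/(ζ t_s) = 3/(0.467 × 7.60) = 0.845 rad/s.

ω_n ≈ 0.845 rad/s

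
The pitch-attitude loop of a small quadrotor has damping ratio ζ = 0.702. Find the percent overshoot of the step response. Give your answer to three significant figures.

For an underdamped second-order system, %OS = 100·exp(−πζ/√(1−ζ²)).
πζ/√(1−ζ²) = π·0.702/√(1−0.493) = 3.097, so %OS = 100·e^(−3.097) = 4.52%.

%OS ≈ 4.52%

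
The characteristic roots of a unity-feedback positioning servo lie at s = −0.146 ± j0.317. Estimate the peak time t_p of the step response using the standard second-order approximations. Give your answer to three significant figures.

t_p ≈ 9.91 s

t_p = π/ω_d with ω_d = 0.317 (the imaginary part), so t_p = 9.91 s.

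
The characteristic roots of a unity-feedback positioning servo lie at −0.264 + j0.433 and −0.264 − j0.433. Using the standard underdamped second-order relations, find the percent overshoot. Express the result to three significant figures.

%OS ≈ 14.7%

|pole| = ω_n = √(0.264² + 0.433²) = 0.507 rad/s; ζ = cos θ = σ/ω_n = 0.521.
%OS = 100 e^{−πζ/√(1−ζ²)} with ζ = 0.521 gives 14.7%.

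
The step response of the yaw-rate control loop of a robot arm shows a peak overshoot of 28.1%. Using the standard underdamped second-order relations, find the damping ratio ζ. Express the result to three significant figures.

From %OS = 100·exp(−πζ/√(1−ζ²)), invert to get ζ = −ln(OS)/√(π² + ln²(OS)) with OS = 0.281.
−ln 0.281 = 1.269, so ζ = 1.269/√(π² + 1.611) = 0.375.

ζ ≈ 0.375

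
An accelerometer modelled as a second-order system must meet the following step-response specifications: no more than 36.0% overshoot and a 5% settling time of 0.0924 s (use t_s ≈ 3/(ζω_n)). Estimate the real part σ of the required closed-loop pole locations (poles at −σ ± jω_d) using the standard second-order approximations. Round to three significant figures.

The settling-time spec alone fixes σ = ζω_n = 3/t_s = 3/0.0924 = 32.5.
(Overshoot then fixes ζ = 0.309 and hence ω_d = σ·√(1−ζ²)/ζ = 99.8 rad/s.)

σ ≈ 32.5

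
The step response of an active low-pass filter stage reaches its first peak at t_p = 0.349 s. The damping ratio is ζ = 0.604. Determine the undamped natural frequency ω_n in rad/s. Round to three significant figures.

Peak time t_p = π/ω_d, so ω_d = π/t_p = π/0.349 = 9.00 rad/s.
ω_n = ω_d/√(1−ζ²) = 9.00/√0.635 = 11.3 rad/s.

ω_n ≈ 11.3 rad/s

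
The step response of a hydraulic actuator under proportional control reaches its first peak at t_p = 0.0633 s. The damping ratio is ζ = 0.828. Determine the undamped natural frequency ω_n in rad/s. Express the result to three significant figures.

ω_n ≈ 88.5 rad/s

Peak time t_p = π/ω_d, so ω_d = π/t_p = π/0.0633 = 49.6 rad/s.
ω_n = ω_d/√(1−ζ²) = 49.6/√0.314 = 88.5 rad/s.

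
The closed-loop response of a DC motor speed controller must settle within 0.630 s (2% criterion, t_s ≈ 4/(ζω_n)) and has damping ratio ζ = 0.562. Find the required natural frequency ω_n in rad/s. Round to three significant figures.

ω_n ≈ 11.3 rad/s

Rearranging t_s ≈ 4/(ζω_n) gives ω_n = 4/(ζ·t_s) = 4/(0.562 × 0.630) = 11.3 rad/s.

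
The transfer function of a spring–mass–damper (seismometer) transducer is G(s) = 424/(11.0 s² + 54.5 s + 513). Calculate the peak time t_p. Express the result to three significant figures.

Dividing through by 11.0: denominator becomes s² + 4.955 s + 46.64.
So ω_n = √46.64 = 6.83 rad/s and ζ = 4.955/(2·6.83) = 0.363.
ω_d = ω_n√(1−ζ²) = 6.36 rad/s. t_p = π/ω_d = 0.494 s.

t_p ≈ 0.494 s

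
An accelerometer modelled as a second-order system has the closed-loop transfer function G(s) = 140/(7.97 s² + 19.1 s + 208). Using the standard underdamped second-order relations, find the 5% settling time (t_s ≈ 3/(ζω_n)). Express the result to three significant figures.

Dividing through by 7.97: denominator becomes s² + 2.396 s + 26.10.
So ω_n = √26.10 = 5.11 rad/s and ζ = 2.396/(2·5.11) = 0.235.
t_s ≈ 3/(ζω_n) = 2.50 s.

t_s ≈ 2.50 s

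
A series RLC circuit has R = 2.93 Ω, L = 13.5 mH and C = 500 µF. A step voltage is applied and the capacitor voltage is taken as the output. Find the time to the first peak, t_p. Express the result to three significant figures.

t_p ≈ 0.00851 s

For a series RLC circuit (capacitor voltage as output), ω_n = 1/√(LC) = 1/√(13.5 mH · 500 µF) = 385 rad/s.
ζ = (R/2)·√(C/L) = (2.93/2)·√(500 µF/13.5 mH) = 0.282.
The damped frequency ω_d = ω_n√(1−ζ²) = 369 rad/s. t_p = π/ω_d = 0.00851 s.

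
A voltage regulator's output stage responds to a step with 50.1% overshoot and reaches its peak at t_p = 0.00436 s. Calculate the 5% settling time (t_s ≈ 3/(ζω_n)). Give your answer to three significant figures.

ζ from %OS: ζ = |ln 0.501|/√(π²+ln²0.501) = 0.215.
From t_p = π/ω_d, ω_d = π/0.00436 = 721 rad/s, so ω_n = ω_d/√(1−ζ²) = 738 rad/s.
t_s ≈ 3/(ζω_n) = 3/(0.215·738) = 0.0189 s.

t_s ≈ 0.0189 s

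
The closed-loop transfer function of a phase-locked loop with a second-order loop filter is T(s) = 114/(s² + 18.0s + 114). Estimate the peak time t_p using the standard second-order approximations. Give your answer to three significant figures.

t_p ≈ 0.547 s

Matching coefficients with s² + 2ζω_n s + ω_n² gives ω_n² = 114 ⇒ ω_n = 10.7 rad/s, and ζ = 18.0/(2ω_n) = 0.843.
The damped frequency ω_d = ω_n√(1−ζ²) = 5.74 rad/s. Then t_p = π/ω_d = 0.547 s.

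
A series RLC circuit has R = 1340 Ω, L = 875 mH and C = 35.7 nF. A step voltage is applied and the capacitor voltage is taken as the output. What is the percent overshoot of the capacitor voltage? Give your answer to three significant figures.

For a series RLC circuit (capacitor voltage as output), ω_n = 1/√(LC) = 1/√(875 mH · 35.7 nF) = 5660 rad/s.
ζ = (R/2)·√(C/L) = (1340/2)·√(35.7 nF/875 mH) = 0.135.
Overshoot: exp(−π·0.135/√(1−0.135²)) = 0.651, i.e. 65.1%.

%OS ≈ 65.1%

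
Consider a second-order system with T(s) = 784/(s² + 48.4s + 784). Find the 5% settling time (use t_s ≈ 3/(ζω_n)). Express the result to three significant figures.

Matching coefficients with s² + 2ζω_n s + ω_n² gives ω_n² = 784 ⇒ ω_n = 28.0 rad/s, and ζ = 48.4/(2ω_n) = 0.864.
t_s ≈ 3/(ζω_n) = 3/(0.864·28.0) = 0.124 s.

t_s ≈ 0.124 s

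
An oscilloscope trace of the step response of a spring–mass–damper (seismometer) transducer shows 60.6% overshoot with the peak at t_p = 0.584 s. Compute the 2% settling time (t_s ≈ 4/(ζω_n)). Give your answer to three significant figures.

The overshoot fixes ζ = −ln(OS)/√(π²+ln²(OS)) = 0.157.
t_p = π/ω_d ⇒ ω_d = 5.38 rad/s; then ω_n = ω_d/√(1−ζ²) = 5.45 rad/s.
t_s ≈ 4/(ζω_n) = 4/(0.157·5.45) = 4.66 s.

t_s ≈ 4.66 s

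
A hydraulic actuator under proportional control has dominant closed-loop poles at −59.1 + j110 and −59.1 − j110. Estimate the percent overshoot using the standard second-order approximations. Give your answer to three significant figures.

%OS ≈ 18.5%

The poles are at −σ ± jω_d with σ = 59.1 and ω_d = 110, so ω_n = √(σ²+ω_d²) = 125 rad/s and ζ = σ/ω_n = 0.473.
%OS = 100 e^{−πζ/√(1−ζ²)} with ζ = 0.473 gives 18.5%.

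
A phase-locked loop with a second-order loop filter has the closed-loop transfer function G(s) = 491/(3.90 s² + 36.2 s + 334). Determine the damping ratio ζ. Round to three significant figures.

Dividing through by 3.90: denominator becomes s² + 9.282 s + 85.64.
So ω_n = √85.64 = 9.25 rad/s and ζ = 9.282/(2·9.25) = 0.502.

ζ ≈ 0.502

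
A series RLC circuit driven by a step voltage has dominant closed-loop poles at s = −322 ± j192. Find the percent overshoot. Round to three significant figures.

|pole| = ω_n = √(322² + 192²) = 375 rad/s; ζ = cos θ = σ/ω_n = 0.859.
%OS = 100 e^{−πζ/√(1−ζ²)} with ζ = 0.859 gives 0.515%.

%OS ≈ 0.515%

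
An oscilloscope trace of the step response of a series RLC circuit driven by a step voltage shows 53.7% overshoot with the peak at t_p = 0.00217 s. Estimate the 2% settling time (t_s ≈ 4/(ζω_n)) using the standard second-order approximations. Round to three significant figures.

The overshoot fixes ζ = −ln(OS)/√(π²+ln²(OS)) = 0.194.
From t_p = π/ω_d, ω_d = π/0.00217 = 1450 rad/s, so ω_n = ω_d/√(1−ζ²) = 1480 rad/s.
t_s ≈ 4/(ζω_n) = 4/(0.194·1480) = 0.0140 s.

t_s ≈ 0.0140 s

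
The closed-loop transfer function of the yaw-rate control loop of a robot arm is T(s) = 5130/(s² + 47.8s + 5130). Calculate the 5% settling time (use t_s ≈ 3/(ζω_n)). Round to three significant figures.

ω_n = √5130 = 71.6 rad/s; ζ = 47.8/(2·71.6) = 0.334.
t_s ≈ 3/(ζω_n) = 3/(0.334·71.6) = 0.126 s.

t_s ≈ 0.126 s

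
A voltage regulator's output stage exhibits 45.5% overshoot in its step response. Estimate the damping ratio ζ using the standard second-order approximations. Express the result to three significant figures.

ζ = −ln(OS)/√(π² + (ln OS)²). With OS = 0.455, ln OS = −0.7875 and ζ = 0.7875/3.239 = 0.243.

ζ ≈ 0.243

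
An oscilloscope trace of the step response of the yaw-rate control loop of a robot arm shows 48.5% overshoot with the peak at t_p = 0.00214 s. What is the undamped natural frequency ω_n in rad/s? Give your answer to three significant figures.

From the overshoot, ζ = −ln(OS)/√(π²+ln²(OS)) = 0.224.
From t_p = π/ω_d, ω_d = π/0.00214 = 1470 rad/s, so ω_n = ω_d/√(1−ζ²) = 1510 rad/s.

ω_n ≈ 1510 rad/s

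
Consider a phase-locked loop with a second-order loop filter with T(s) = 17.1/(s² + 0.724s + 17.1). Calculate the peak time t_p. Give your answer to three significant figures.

t_p ≈ 0.763 s

Comparing the denominator to s² + 2ζω_n s + ω_n²: ω_n = √17.1 = 4.14 rad/s, and 2ζω_n = 0.724 so ζ = 0.724/(2·4.14) = 0.0875.
ω_d = ω_n√(1−ζ²) = 4.12 rad/s. Then t_p = π/ω_d = 0.763 s.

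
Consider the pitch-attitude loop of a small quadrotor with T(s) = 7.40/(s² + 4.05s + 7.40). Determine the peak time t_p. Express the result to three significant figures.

t_p ≈ 1.73 s

Matching coefficients with s² + 2ζω_n s + ω_n² gives ω_n² = 7.40 ⇒ ω_n = 2.72 rad/s, and ζ = 4.05/(2ω_n) = 0.744.
The damped frequency ω_d = ω_n√(1−ζ²) = 1.82 rad/s. Then t_p = π/ω_d = 1.73 s.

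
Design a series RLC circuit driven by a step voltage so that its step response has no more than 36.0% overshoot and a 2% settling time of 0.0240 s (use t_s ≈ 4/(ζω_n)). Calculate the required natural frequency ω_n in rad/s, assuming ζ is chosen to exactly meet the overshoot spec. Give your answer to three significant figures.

ω_n ≈ 539 rad/s

Inverting the overshoot relation: ζ = |ln 0.360|/√(π² + ln²0.360) = 0.309.
From t_s ≈ 4/(ζω_n): ω_n = 4/(ζ·t_s) = 4/(0.309·0.0240) = 539 rad/s.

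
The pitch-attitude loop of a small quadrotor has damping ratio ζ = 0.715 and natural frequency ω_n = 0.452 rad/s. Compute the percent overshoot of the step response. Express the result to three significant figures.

For an underdamped second-order system, %OS = 100·exp(−πζ/√(1−ζ²)).
πζ/√(1−ζ²) = π·0.715/√(1−0.511) = 3.213, so %OS = 100·e^(−3.213) = 4.02%.

%OS ≈ 4.02%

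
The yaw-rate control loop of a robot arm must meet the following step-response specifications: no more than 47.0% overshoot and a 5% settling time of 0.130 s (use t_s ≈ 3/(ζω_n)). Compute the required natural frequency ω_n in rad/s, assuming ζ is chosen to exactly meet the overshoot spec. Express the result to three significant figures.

Inverting the overshoot relation: ζ = |ln 0.470|/√(π² + ln²0.470) = 0.234.
Then ω_n = 3/(ζ t_s) = 3/(0.234 × 0.130) = 98.8 rad/s.

ω_n ≈ 98.8 rad/s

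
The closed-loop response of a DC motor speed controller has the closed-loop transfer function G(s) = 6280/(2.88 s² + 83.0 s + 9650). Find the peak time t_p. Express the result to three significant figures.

Dividing through by 2.88: denominator becomes s² + 28.82 s + 3351.
So ω_n = √3351 = 57.9 rad/s and ζ = 28.82/(2·57.9) = 0.249.
The damped frequency ω_d = ω_n√(1−ζ²) = 56.1 rad/s. t_p = π/ω_d = 0.0560 s.

t_p ≈ 0.0560 s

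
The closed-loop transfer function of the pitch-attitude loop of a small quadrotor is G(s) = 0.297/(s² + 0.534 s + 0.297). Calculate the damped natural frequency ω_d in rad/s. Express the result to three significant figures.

ω_d ≈ 0.475 rad/s

Comparing the denominator to s² + 2ζω_n s + ω_n²: ω_n = √0.297 = 0.545 rad/s, and 2ζω_n = 0.534 so ζ = 0.534/(2·0.545) = 0.490.
The damped frequency ω_d = ω_n√(1−ζ²) = 0.475 rad/s.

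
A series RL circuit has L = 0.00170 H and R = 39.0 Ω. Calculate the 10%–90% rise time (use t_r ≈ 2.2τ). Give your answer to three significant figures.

t_r ≈ 0.0000959 s

τ = L/R = 0.00170/39.0 = 0.0000436 s.
t_r ≈ 2.2τ = 0.0000959 s.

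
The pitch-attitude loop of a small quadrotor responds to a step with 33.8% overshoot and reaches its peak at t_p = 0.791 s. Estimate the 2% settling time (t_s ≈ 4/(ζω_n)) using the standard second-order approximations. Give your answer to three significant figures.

t_s ≈ 2.92 s

The overshoot fixes ζ = −ln(OS)/√(π²+ln²(OS)) = 0.326.
From t_p = π/ω_d, ω_d = π/0.791 = 3.97 rad/s, so ω_n = ω_d/√(1−ζ²) = 4.20 rad/s.
t_s ≈ 4/(ζω_n) = 4/(0.326·4.20) = 2.92 s.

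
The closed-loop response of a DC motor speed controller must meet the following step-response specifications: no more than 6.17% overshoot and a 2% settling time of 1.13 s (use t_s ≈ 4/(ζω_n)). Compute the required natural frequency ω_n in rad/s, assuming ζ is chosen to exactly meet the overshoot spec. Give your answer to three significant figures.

ω_n ≈ 5.34 rad/s

From %OS = 100·exp(−πζ/√(1−ζ²)), invert to get ζ = −ln(OS)/√(π² + ln²(OS)) with OS = 0.0617.
−ln 0.0617 = 2.785, so ζ = 2.785/√(π² + 7.759) = 0.663.
Then ω_n = 4/(ζ t_s) = 4/(0.663 × 1.13) = 5.34 rad/s.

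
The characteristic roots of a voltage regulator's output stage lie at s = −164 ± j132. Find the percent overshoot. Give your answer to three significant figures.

|pole| = ω_n = √(164² + 132²) = 211 rad/s; ζ = cos θ = σ/ω_n = 0.779.
Overshoot: exp(−π·0.779/√(1−0.779²)) = 0.0202, i.e. 2.02%.

%OS ≈ 2.02%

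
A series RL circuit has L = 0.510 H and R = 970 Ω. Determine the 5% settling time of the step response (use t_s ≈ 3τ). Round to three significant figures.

t_s ≈ 0.00158 s

τ = L/R = 0.510/970 = 0.000526 s.
t_s ≈ 3τ = 0.00158 s.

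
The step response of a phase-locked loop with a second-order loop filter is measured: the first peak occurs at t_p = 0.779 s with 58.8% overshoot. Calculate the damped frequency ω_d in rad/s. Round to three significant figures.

ω_d ≈ 4.03 rad/s

t_p = π/ω_d, so ω_d = π/0.779 = 4.03 rad/s.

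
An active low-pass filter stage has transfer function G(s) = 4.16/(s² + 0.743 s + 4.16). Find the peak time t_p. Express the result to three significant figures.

t_p ≈ 1.57 s

Matching coefficients with s² + 2ζω_n s + ω_n² gives ω_n² = 4.16 ⇒ ω_n = 2.04 rad/s, and ζ = 0.743/(2ω_n) = 0.182.
ω_d = 2.04·√(1 − 0.182²) = 2.01 rad/s. Then t_p = π/ω_d = 1.57 s.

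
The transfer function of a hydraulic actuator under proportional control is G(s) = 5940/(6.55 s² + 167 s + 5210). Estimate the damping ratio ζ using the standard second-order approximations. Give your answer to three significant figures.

ζ ≈ 0.452

Dividing through by 6.55: denominator becomes s² + 25.50 s + 795.4.
So ω_n = √795.4 = 28.2 rad/s and ζ = 25.50/(2·28.2) = 0.452.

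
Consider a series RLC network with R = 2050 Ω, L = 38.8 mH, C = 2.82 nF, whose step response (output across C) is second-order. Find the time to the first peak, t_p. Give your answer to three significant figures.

For a series RLC circuit (capacitor voltage as output), ω_n = 1/√(LC) = 1/√(38.8 mH · 2.82 nF) = 95600 rad/s.
ζ = (R/2)·√(C/L) = (2050/2)·√(2.82 nF/38.8 mH) = 0.276.
The damped frequency ω_d = ω_n√(1−ζ²) = 91900 rad/s. t_p = π/ω_d = 0.0000342 s.

t_p ≈ 0.0000342 s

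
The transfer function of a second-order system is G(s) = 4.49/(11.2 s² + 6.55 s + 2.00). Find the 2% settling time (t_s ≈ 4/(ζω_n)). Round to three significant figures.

t_s ≈ 13.7 s

Dividing through by 11.2: denominator becomes s² + 0.5848 s + 0.1786.
So ω_n = √0.1786 = 0.423 rad/s and ζ = 0.5848/(2·0.423) = 0.692.
t_s ≈ 4/(ζω_n) = 13.7 s.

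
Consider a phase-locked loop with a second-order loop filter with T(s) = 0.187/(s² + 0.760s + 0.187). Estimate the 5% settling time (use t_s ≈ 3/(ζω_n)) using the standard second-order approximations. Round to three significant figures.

t_s ≈ 7.89 s

ω_n = √0.187 = 0.432 rad/s; ζ = 0.760/(2·0.432) = 0.879.
t_s ≈ 3/(ζω_n) = 3/(0.879·0.432) = 7.89 s.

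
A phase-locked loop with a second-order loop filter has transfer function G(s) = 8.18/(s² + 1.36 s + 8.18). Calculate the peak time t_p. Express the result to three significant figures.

Matching coefficients with s² + 2ζω_n s + ω_n² gives ω_n² = 8.18 ⇒ ω_n = 2.86 rad/s, and ζ = 1.36/(2ω_n) = 0.238.
The damped frequency ω_d = ω_n√(1−ζ²) = 2.78 rad/s. Then t_p = π/ω_d = 1.13 s.

t_p ≈ 1.13 s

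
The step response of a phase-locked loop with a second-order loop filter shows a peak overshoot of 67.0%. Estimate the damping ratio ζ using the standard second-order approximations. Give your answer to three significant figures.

Inverting the overshoot relation: ζ = |ln 0.670|/√(π² + ln²0.670) = 0.126.

ζ ≈ 0.126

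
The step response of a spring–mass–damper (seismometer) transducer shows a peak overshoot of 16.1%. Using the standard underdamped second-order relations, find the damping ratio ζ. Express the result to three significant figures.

ζ ≈ 0.503

From %OS = 100·exp(−πζ/√(1−ζ²)), invert to get ζ = −ln(OS)/√(π² + ln²(OS)) with OS = 0.161.
−ln 0.161 = 1.826, so ζ = 1.826/√(π² + 3.336) = 0.503.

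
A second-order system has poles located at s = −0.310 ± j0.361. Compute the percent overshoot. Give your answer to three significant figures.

|pole| = ω_n = √(0.310² + 0.361²) = 0.476 rad/s; ζ = cos θ = σ/ω_n = 0.651.
Overshoot: exp(−π·0.651/√(1−0.651²)) = 0.0674, i.e. 6.74%.

%OS ≈ 6.74%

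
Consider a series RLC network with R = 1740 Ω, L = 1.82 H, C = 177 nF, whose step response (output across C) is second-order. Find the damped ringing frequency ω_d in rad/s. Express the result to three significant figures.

ω_d ≈ 1700 rad/s

For a series RLC circuit (capacitor voltage as output), ω_n = 1/√(LC) = 1/√(1.82 H · 177 nF) = 1760 rad/s.
ζ = (R/2)·√(C/L) = (1740/2)·√(177 nF/1.82 H) = 0.271.
ω_d = ω_n√(1−ζ²) = 1700 rad/s.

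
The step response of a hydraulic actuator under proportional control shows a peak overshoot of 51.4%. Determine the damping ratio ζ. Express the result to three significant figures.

ζ = −ln(OS)/√(π² + (ln OS)²). With OS = 0.514, ln OS = −0.6655 and ζ = 0.6655/3.211 = 0.207.

ζ ≈ 0.207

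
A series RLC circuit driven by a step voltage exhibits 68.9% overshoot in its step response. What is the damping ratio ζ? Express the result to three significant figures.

ζ ≈ 0.118

From %OS = 100·exp(−πζ/√(1−ζ²)), invert to get ζ = −ln(OS)/√(π² + ln²(OS)) with OS = 0.689.
−ln 0.689 = 0.3725, so ζ = 0.3725/√(π² + 0.1388) = 0.118.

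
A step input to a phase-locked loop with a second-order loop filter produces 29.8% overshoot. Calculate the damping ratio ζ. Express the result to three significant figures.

ζ ≈ 0.360

Inverting the overshoot relation: ζ = |ln 0.298|/√(π² + ln²0.298) = 0.360.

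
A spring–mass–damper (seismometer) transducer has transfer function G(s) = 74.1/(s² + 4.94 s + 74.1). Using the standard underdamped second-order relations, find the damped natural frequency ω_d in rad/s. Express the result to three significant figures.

Comparing the denominator to s² + 2ζω_n s + ω_n²: ω_n = √74.1 = 8.61 rad/s, and 2ζω_n = 4.94 so ζ = 4.94/(2·8.61) = 0.287.
ω_d = 8.61·√(1 − 0.287²) = 8.25 rad/s.

ω_d ≈ 8.25 rad/s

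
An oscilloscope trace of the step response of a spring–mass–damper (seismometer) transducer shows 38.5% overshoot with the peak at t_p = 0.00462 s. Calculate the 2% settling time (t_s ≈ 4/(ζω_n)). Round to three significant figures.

t_s ≈ 0.0194 s

The overshoot fixes ζ = −ln(OS)/√(π²+ln²(OS)) = 0.291.
t_p = π/ω_d ⇒ ω_d = 680 rad/s; then ω_n = ω_d/√(1−ζ²) = 711 rad/s.
t_s ≈ 4/(ζω_n) = 4/(0.291·711) = 0.0194 s.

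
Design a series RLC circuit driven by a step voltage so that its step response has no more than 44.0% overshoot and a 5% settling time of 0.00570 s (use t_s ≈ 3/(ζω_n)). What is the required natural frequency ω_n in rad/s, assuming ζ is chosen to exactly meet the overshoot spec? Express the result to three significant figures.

ω_n ≈ 2080 rad/s

ζ = −ln(OS)/√(π² + (ln OS)²). With OS = 0.440, ln OS = −0.8210 and ζ = 0.8210/3.247 = 0.253.
Then ω_n = 3/(ζ t_s) = 3/(0.253 × 0.00570) = 2080 rad/s.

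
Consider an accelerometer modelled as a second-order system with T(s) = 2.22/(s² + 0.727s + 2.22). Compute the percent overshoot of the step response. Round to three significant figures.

%OS ≈ 45.4%

Matching coefficients with s² + 2ζω_n s + ω_n² gives ω_n² = 2.22 ⇒ ω_n = 1.49 rad/s, and ζ = 0.727/(2ω_n) = 0.244.
Overshoot: exp(−π·0.244/√(1−0.244²)) = 0.454, i.e. 45.4%.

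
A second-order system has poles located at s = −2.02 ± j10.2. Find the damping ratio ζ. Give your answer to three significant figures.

ζ ≈ 0.194

With σ = 2.02, ω_d = 10.2: ω_n = √(σ²+ω_d²) = 10.4 rad/s, ζ = σ/ω_n = 0.194.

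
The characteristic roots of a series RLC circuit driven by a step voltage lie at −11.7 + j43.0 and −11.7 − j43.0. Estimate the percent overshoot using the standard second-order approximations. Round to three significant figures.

The poles are at −σ ± jω_d with σ = 11.7 and ω_d = 43.0, so ω_n = √(σ²+ω_d²) = 44.6 rad/s and ζ = σ/ω_n = 0.263.
%OS = 100 e^{−πζ/√(1−ζ²)} with ζ = 0.263 gives 42.5%.

%OS ≈ 42.5%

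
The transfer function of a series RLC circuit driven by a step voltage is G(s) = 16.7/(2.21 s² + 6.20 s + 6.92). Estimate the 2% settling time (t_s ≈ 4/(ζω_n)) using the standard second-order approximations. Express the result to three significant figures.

Dividing through by 2.21: denominator becomes s² + 2.805 s + 3.131.
So ω_n = √3.131 = 1.77 rad/s and ζ = 2.805/(2·1.77) = 0.793.
t_s ≈ 4/(ζω_n) = 2.85 s.

t_s ≈ 2.85 s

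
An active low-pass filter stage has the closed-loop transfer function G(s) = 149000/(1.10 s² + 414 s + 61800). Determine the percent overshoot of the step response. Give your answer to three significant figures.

%OS ≈ 1.65%

Dividing through by 1.10: denominator becomes s² + 376.4 s + 56180.
So ω_n = √56180 = 237 rad/s and ζ = 376.4/(2·237) = 0.794.
Overshoot: exp(−π·0.794/√(1−0.794²)) = 0.0165, i.e. 1.65%.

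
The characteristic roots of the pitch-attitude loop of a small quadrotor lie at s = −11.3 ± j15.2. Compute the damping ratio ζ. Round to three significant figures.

ζ ≈ 0.597

The poles are at −σ ± jω_d with σ = 11.3 and ω_d = 15.2, so ω_n = √(σ²+ω_d²) = 18.9 rad/s and ζ = σ/ω_n = 0.597.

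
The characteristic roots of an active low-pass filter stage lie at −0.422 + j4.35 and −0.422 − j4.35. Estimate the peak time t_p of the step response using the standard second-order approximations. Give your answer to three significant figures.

t_p = π/ω_d with ω_d = 4.35 (the imaginary part), so t_p = 0.722 s.

t_p ≈ 0.722 s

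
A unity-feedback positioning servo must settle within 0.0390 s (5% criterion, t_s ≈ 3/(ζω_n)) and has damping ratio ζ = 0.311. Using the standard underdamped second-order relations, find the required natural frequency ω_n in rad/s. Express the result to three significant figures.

ω_n ≈ 247 rad/s

Rearranging t_s ≈ 3/(ζω_n) gives ω_n = 3/(ζ·t_s) = 3/(0.311 × 0.0390) = 247 rad/s.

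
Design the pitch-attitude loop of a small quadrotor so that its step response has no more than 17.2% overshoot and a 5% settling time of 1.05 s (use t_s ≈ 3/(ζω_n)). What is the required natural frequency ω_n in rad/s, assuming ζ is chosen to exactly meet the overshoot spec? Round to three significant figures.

ω_n ≈ 5.85 rad/s

Inverting the overshoot relation: ζ = |ln 0.172|/√(π² + ln²0.172) = 0.489.
Then ω_n = 3/(ζ t_s) = 3/(0.489 × 1.05) = 5.85 rad/s.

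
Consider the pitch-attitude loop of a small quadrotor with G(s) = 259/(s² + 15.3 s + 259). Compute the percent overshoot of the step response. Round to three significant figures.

%OS ≈ 18.3%

ω_n = √259 = 16.1 rad/s; ζ = 15.3/(2·16.1) = 0.475.
Overshoot: exp(−π·0.475/√(1−0.475²)) = 0.183, i.e. 18.3%.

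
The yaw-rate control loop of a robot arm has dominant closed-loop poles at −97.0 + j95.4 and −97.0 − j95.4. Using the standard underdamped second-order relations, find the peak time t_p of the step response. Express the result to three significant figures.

t_p = π/ω_d with ω_d = 95.4 (the imaginary part), so t_p = 0.0329 s.

t_p ≈ 0.0329 s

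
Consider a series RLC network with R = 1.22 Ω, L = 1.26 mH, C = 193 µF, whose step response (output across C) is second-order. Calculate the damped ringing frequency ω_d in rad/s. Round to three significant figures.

For a series RLC circuit (capacitor voltage as output), ω_n = 1/√(LC) = 1/√(1.26 mH · 193 µF) = 2030 rad/s.
ζ = (R/2)·√(C/L) = (1.22/2)·√(193 µF/1.26 mH) = 0.239.
ω_d = ω_n√(1−ζ²) = 1970 rad/s.

ω_d ≈ 1970 rad/s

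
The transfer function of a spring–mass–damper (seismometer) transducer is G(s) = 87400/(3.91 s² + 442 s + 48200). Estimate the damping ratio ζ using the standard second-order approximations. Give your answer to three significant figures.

ζ ≈ 0.509

Dividing through by 3.91: denominator becomes s² + 113.0 s + 12330.
So ω_n = √12330 = 111 rad/s and ζ = 113.0/(2·111) = 0.509.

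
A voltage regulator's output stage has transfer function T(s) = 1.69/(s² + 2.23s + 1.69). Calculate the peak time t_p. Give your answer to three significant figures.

ω_n = √1.69 = 1.30 rad/s; ζ = 2.23/(2·1.30) = 0.858.
The damped frequency ω_d = ω_n√(1−ζ²) = 0.668 rad/s. Then t_p = π/ω_d = 4.70 s.

t_p ≈ 4.70 s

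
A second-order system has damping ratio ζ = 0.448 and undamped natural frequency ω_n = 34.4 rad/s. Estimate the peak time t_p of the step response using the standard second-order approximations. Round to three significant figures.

The damped frequency is ω_d = ω_n√(1−ζ²) = 34.4·√(1−0.201) = 30.8 rad/s.
Peak time t_p = π/ω_d = π/30.8 = 0.102 s.

t_p ≈ 0.102 s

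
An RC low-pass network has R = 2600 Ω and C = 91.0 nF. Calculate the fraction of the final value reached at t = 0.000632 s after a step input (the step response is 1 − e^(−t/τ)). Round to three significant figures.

y/y_∞ ≈ 0.931

τ = RC = 2600 × 91.0 nF = 0.000237 s.
y(t)/y_∞ = 1 − e^(−t/τ) = 1 − e^(−0.000632/0.000237) = 1 − e^(−2.67) = 0.931.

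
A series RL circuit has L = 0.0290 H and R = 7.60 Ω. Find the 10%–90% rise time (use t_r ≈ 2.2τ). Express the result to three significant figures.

t_r ≈ 0.00839 s

τ = L/R = 0.0290/7.60 = 0.00382 s.
t_r ≈ 2.2τ = 0.00839 s.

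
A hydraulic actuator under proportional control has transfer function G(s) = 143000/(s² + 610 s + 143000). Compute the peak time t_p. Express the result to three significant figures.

Matching coefficients with s² + 2ζω_n s + ω_n² gives ω_n² = 143000 ⇒ ω_n = 378 rad/s, and ζ = 610/(2ω_n) = 0.807.
ω_d = 378·√(1 − 0.807²) = 224 rad/s. Then t_p = π/ω_d = 0.0141 s.

t_p ≈ 0.0141 s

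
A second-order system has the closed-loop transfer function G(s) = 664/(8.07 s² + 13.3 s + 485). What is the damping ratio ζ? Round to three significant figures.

ζ ≈ 0.106

Dividing through by 8.07: denominator becomes s² + 1.648 s + 60.10.
So ω_n = √60.10 = 7.75 rad/s and ζ = 1.648/(2·7.75) = 0.106.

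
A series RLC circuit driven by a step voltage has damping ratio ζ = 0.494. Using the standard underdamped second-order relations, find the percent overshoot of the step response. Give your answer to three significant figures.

%OS ≈ 16.8%

For an underdamped second-order system, %OS = 100·exp(−πζ/√(1−ζ²)).
πζ/√(1−ζ²) = π·0.494/√(1−0.244) = 1.785, so %OS = 100·e^(−1.785) = 16.8%.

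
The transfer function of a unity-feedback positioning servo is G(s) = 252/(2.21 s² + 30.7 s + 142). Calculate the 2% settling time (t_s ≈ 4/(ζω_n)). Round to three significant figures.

t_s ≈ 0.576 s

Dividing through by 2.21: denominator becomes s² + 13.89 s + 64.25.
So ω_n = √64.25 = 8.02 rad/s and ζ = 13.89/(2·8.02) = 0.866.
t_s ≈ 4/(ζω_n) = 0.576 s.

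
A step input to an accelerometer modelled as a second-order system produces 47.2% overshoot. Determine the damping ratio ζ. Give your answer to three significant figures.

ζ ≈ 0.232

From %OS = 100·exp(−πζ/√(1−ζ²)), invert to get ζ = −ln(OS)/√(π² + ln²(OS)) with OS = 0.472.
−ln 0.472 = 0.7508, so ζ = 0.7508/√(π² + 0.5637) = 0.232.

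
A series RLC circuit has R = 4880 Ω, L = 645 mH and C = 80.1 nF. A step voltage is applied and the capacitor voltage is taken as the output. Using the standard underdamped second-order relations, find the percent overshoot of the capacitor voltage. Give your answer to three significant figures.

%OS ≈ 0.504%

For a series RLC circuit (capacitor voltage as output), ω_n = 1/√(LC) = 1/√(645 mH · 80.1 nF) = 4400 rad/s.
ζ = (R/2)·√(C/L) = (4880/2)·√(80.1 nF/645 mH) = 0.860.
%OS = 100 e^{−πζ/√(1−ζ²)} with ζ = 0.860 gives 0.504%.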